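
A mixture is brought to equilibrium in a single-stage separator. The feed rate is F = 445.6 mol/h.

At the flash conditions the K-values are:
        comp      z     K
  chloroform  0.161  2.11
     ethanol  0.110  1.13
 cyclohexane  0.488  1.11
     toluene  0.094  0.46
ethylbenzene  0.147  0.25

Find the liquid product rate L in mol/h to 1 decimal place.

Newton–Raphson from β = 0.32:
  β = 0.320: g = -0.0090, g' = -0.298 → β = 0.290
Converged at β = 0.290.
Then V = β·F = 0.2897·445.6 = 129.1 mol/h and L = F − V = 316.5 mol/h.

L = 316.5 mol/h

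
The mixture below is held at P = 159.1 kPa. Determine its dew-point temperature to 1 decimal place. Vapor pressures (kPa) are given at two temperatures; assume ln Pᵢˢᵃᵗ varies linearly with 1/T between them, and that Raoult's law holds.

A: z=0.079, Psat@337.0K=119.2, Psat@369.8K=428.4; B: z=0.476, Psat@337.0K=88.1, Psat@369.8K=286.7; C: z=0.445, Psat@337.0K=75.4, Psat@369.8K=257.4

Dew-point temperature: Σzᵢ·P/Pᵢˢᵃᵗ(T) = 1. Interpolate ln Pᵢˢᵃᵗ = aᵢ + bᵢ/T.
  T = 337.0 K: ΣzᵢP/Pᵢˢᵃᵗ = 1.9040
  T = 369.8 K: ΣzᵢP/Pᵢˢᵃᵗ = 0.5685
  T = 353.4 K: ΣzᵢP/Pᵢˢᵃᵗ = 1.0116
  T = 361.6 K: ΣzᵢP/Pᵢˢᵃᵗ = 0.7534
  T = 357.5 K: ΣzᵢP/Pᵢˢᵃᵗ = 0.8715
  T = 355.4 K: ΣzᵢP/Pᵢˢᵃᵗ = 0.9402
Interpolating between 353.4 K and 355.4 K gives T ≈ 353.7 K.

T = 353.7 K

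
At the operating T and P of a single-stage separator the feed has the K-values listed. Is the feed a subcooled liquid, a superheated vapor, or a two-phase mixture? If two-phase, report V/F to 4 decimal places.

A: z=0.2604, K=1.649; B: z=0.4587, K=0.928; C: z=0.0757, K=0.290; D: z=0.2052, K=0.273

subcooled liquid

ΣzᵢKᵢ = 0.9330; Σzᵢ/Kᵢ = 1.6649.
Since ΣzᵢKᵢ < 1 the mixture is below its bubble point — single liquid phase.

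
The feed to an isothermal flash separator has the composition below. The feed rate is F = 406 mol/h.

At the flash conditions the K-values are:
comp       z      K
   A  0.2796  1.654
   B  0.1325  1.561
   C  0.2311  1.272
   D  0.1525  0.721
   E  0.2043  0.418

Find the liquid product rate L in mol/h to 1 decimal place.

Material balance + equilibrium reduce to Σ zᵢ(Kᵢ−1)/(1+V/F(Kᵢ−1)) = 0.
Check two-phase: ΣzᵢKᵢ = 1.1586 > 1 and Σzᵢ/Kᵢ = 1.1359 > 1, so g(0) = 0.1586 > 0 and g(1) = -0.1359 < 0.
Newton iteration, V/F⁰ = 0.6:
  V/F = 0.6000: g = 0.00717, g' = -0.2782 → V/F = 0.6258
  V/F = 0.6258: g = -0.00008, g' = -0.2842 → V/F = 0.6255
Converged at V/F = 0.6255.
Then V = V/F·F = 0.6255·406 = 254.0 mol/h and L = F − V = 152.0 mol/h.

L = 152.0 mol/h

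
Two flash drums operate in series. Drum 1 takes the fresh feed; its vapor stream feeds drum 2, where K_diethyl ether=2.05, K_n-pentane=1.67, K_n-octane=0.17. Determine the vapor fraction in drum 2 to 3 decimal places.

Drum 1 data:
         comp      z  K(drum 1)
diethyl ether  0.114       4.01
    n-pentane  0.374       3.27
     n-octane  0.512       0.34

Drum 1:
Newton–Raphson from ψ₁ = 0.3:
  ψ₁ = 0.300: g = 0.2640, g' = -1.314 → ψ₁ = 0.501
  ψ₁ = 0.501: g = 0.0293, g' = -1.084 → ψ₁ = 0.528
Converged at ψ₁ = 0.528.
Drum-1 compositions:
  diethyl ether: x = 0.044, y = 0.177
  n-pentane: x = 0.170, y = 0.556
  n-octane: x = 0.786, y = 0.267
Drum-2 feed = drum-1 vapor: z₂ = (0.1765, 0.5563, 0.2672).
Drum 2:
Material balance + equilibrium reduce to Σ zᵢ(Kᵢ−1)/(1+ψ₂(Kᵢ−1)) = 0.
g(0) = ΣzᵢKᵢ − 1 = 0.336 and g(1) = 1 − Σzᵢ/Kᵢ = -0.991, so a root lies in (0, 1).
Newton iteration, ψ₂⁰ = 0.68:
  ψ₂ = 0.680: g = -0.1449, g' = -1.154 → ψ₂ = 0.554
  ψ₂ = 0.554: g = -0.0219, g' = -0.842 → ψ₂ = 0.528
Converged at ψ₂ = 0.528.
  diethyl ether: x = 0.114, y = 0.233
  n-pentane: x = 0.411, y = 0.686
  n-octane: x = 0.475, y = 0.081

V/F (drum 2) = 0.528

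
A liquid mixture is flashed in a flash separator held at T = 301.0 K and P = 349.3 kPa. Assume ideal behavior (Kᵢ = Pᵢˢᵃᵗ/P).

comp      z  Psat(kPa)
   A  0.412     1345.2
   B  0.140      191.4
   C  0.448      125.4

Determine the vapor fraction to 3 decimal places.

Raoult's law: Kᵢ = Pᵢˢᵃᵗ/P = Pᵢˢᵃᵗ/349.3.
  K_A = 1345.2/349.3 = 3.85113, K_B = 191.4/349.3 = 0.54795, K_C = 125.4/349.3 = 0.35900
Rachford–Rice: g(ψ) = Σ zᵢ(Kᵢ−1)/(1+ψ(Kᵢ−1)) = 0.
Check two-phase: ΣzᵢKᵢ = 1.824 > 1 and Σzᵢ/Kᵢ = 1.610 > 1, so g(0) = 0.824 > 0 and g(1) = -0.610 < 0.
Newton iteration, ψ⁰ = 0.35:
  ψ = 0.350: g = 0.1425, g' = -1.185 → ψ = 0.470
  ψ = 0.470: g = 0.0104, g' = -1.035 → ψ = 0.480
Converged at ψ = 0.480.

ψ = 0.480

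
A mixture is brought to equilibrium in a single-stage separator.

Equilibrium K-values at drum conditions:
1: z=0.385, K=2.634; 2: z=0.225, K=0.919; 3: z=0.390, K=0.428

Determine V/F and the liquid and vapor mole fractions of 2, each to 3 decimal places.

V/F = 0.526, x_2 = 0.235, y_2 = 0.216

Material balance + equilibrium reduce to Σ zᵢ(Kᵢ−1)/(1+V/F(Kᵢ−1)) = 0.
Check two-phase: ΣzᵢKᵢ = 1.388 > 1 and Σzᵢ/Kᵢ = 1.302 > 1, so g(0) = 0.388 > 0 and g(1) = -0.302 < 0.
Newton–Raphson from V/F = 0.42:
  V/F = 0.420: g = 0.0606, g' = -0.584 → V/F = 0.524
  V/F = 0.524: g = 0.0015, g' = -0.560 → V/F = 0.526
Converged at V/F = 0.526.
Compositions from xᵢ = zᵢ/(1+V/F(Kᵢ−1)), yᵢ = Kᵢxᵢ:
  1: x = 0.207, y = 0.545
  2: x = 0.235, y = 0.216
  3: x = 0.558, y = 0.239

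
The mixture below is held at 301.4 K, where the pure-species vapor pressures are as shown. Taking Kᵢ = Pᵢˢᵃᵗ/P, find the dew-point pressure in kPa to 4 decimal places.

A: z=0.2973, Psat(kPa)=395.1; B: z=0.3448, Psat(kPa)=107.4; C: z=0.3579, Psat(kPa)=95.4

At the dew point ψ → 1, so Σzᵢ/Kᵢ = 1 with Kᵢ = Pᵢˢᵃᵗ/P ⇒ 1/P = Σzᵢ/Pᵢˢᵃᵗ.
1/P = 0.2973/395.1 + 0.3448/107.4 + 0.3579/95.4 = 0.0077145 ⇒ P = 129.6266 kPa

Pdew = 129.6266 kPa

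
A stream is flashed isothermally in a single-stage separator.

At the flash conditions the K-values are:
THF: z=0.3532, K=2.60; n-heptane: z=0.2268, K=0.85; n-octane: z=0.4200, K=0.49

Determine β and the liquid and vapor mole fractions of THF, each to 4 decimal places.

Let β = V/F and solve Σ zᵢ(Kᵢ−1)/(1+β(Kᵢ−1)) = 0.
g(0) = ΣzᵢKᵢ − 1 = 0.3169 and g(1) = 1 − Σzᵢ/Kᵢ = -0.2598, so a root lies in (0, 1).
Newton–Raphson from β = 0.5:
  β = 0.5000: g = -0.01034, g' = -0.4819 → β = 0.4785
  β = 0.4785: g = 0.00005, g' = -0.4871 → β = 0.4787
Converged at β = 0.4787.
Compositions from xᵢ = zᵢ/(1+β(Kᵢ−1)), yᵢ = Kᵢxᵢ:
  THF: x = 0.2000, y = 0.5200
  n-heptane: x = 0.2443, y = 0.2077
  n-octane: x = 0.5556, y = 0.2723

β = 0.4787, x_THF = 0.2000, y_THF = 0.5200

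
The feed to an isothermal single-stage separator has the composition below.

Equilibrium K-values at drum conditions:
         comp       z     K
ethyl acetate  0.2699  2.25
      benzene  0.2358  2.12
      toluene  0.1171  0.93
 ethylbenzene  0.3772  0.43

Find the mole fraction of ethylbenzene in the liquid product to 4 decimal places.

Material balance + equilibrium reduce to Σ zᵢ(Kᵢ−1)/(1+ψ(Kᵢ−1)) = 0.
Feasibility: ΣzᵢKᵢ = 1.3783, Σzᵢ/Kᵢ = 1.2343 — both > 1, two phases present.
Newton–Raphson from ψ = 0.5:
  ψ = 0.5000: g = 0.06771, g' = -0.5216 → ψ = 0.6298
  ψ = 0.6298: g = -0.00037, g' = -0.5326 → ψ = 0.6291
Converged at ψ = 0.6291.
Compositions from xᵢ = zᵢ/(1+ψ(Kᵢ−1)), yᵢ = Kᵢxᵢ:
  ethyl acetate: x = 0.1511, y = 0.3399
  benzene: x = 0.1383, y = 0.2933
  toluene: x = 0.1225, y = 0.1139
  ethylbenzene: x = 0.5881, y = 0.2529

x_ethylbenzene = 0.5881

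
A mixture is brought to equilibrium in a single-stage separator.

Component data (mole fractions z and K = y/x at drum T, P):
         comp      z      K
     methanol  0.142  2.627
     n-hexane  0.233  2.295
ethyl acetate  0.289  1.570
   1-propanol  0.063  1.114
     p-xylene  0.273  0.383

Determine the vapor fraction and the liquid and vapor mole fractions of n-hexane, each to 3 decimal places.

Newton–Raphson from ψ = 0.5:
  ψ = 0.500: g = 0.2019, g' = -0.533 → ψ = 0.879
  ψ = 0.879: g = -0.0154, g' = -0.687 → ψ = 0.856
Converged at ψ = 0.856.
Compositions from xᵢ = zᵢ/(1+ψ(Kᵢ−1)), yᵢ = Kᵢxᵢ:
  methanol: x = 0.059, y = 0.156
  n-hexane: x = 0.111, y = 0.254
  ethyl acetate: x = 0.194, y = 0.305
  1-propanol: x = 0.057, y = 0.064
  p-xylene: x = 0.579, y = 0.222

ψ = 0.856, x_n-hexane = 0.111, y_n-hexane = 0.254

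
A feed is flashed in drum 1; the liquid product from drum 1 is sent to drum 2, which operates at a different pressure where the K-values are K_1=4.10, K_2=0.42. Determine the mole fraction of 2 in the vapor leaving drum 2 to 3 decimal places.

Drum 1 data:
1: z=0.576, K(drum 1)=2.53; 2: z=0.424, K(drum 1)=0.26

y_2 (drum 2) = 0.354

Drum 1:
Rachford–Rice: g(ψ₁) = Σ zᵢ(Kᵢ−1)/(1+ψ₁(Kᵢ−1)) = 0.
Check two-phase: ΣzᵢKᵢ = 1.568 > 1 and Σzᵢ/Kᵢ = 1.858 > 1, so g(0) = 0.568 > 0 and g(1) = -0.858 < 0.
Binary case is linear: z₁(K₁−1)(1+ψ₁(K₂−1)) + z₂(K₂−1)(1+ψ₁(K₁−1)) = 0
⇒ ψ₁ = [z₁(K₁−1)+z₂(K₂−1)] / [−(K₁−1)(K₂−1)] = 0.5675/1.1322 = 0.501
Drum-1 compositions:
  1: x = 0.326, y = 0.825
  2: x = 0.674, y = 0.175
Drum-2 feed = drum-1 liquid: z₂ = (0.3260, 0.6740).
Drum 2:
Let ψ₂ = V/F and solve Σ zᵢ(Kᵢ−1)/(1+ψ₂(Kᵢ−1)) = 0.
Feasibility: ΣzᵢKᵢ = 1.620, Σzᵢ/Kᵢ = 1.684 — both > 1, two phases present.
Iterate (Newton) starting at ψ₂ = 0.5:
  ψ₂ = 0.500: g = -0.1543, g' = -0.932 → ψ₂ = 0.334
  ψ₂ = 0.334: g = 0.0112, g' = -1.104 → ψ₂ = 0.345
Converged at ψ₂ = 0.345.
  1: x = 0.158, y = 0.646
  2: x = 0.842, y = 0.354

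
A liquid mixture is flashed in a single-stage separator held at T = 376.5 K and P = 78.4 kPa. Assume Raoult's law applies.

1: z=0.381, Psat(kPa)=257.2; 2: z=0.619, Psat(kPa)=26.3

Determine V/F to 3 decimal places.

Raoult's law: Kᵢ = Pᵢˢᵃᵗ/P = Pᵢˢᵃᵗ/78.4.
  K_1 = 257.2/78.4 = 3.28061, K_2 = 26.3/78.4 = 0.33546
Rachford–Rice: g(V/F) = Σ zᵢ(Kᵢ−1)/(1+V/F(Kᵢ−1)) = 0.
Feasibility: ΣzᵢKᵢ = 1.458, Σzᵢ/Kᵢ = 1.961 — both > 1, two phases present.
Iterate (Newton) starting at V/F = 0.5:
  V/F = 0.500: g = -0.2101, g' = -1.046 → V/F = 0.299
  V/F = 0.299: g = 0.0031, g' = -1.126 → V/F = 0.302
Converged at V/F = 0.302.

V/F = 0.302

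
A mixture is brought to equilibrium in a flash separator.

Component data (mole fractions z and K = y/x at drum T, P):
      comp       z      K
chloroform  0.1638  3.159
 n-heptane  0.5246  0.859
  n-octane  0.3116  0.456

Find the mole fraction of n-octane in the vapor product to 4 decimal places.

Material balance + equilibrium reduce to Σ zᵢ(Kᵢ−1)/(1+ψ(Kᵢ−1)) = 0.
Check two-phase: ΣzᵢKᵢ = 1.1102 > 1 and Σzᵢ/Kᵢ = 1.3459 > 1, so g(0) = 0.1102 > 0 and g(1) = -0.3459 < 0.
Newton–Raphson from ψ = 0.36:
  ψ = 0.3600: g = -0.08973, g' = -0.3959 → ψ = 0.1333
  ψ = 0.1333: g = 0.01643, g' = -0.5783 → ψ = 0.1618
  ψ = 0.1618: g = 0.00054, g' = -0.5412 → ψ = 0.1628
Converged at ψ = 0.1628.
Compositions from xᵢ = zᵢ/(1+ψ(Kᵢ−1)), yᵢ = Kᵢxᵢ:
  chloroform: x = 0.1212, y = 0.3829
  n-heptane: x = 0.5369, y = 0.4612
  n-octane: x = 0.3419, y = 0.1559

y_n-octane = 0.1559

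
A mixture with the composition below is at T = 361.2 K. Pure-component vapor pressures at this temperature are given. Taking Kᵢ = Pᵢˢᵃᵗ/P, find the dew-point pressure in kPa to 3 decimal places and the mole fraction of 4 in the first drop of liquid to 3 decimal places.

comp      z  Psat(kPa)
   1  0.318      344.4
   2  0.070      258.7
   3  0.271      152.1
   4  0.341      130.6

Pdew = 178.997 kPa, x_4 = 0.467

At the dew point ψ → 1, so Σzᵢ/Kᵢ = 1 with Kᵢ = Pᵢˢᵃᵗ/P ⇒ 1/P = Σzᵢ/Pᵢˢᵃᵗ.
1/P = 0.318/344.4 + 0.070/258.7 + 0.271/152.1 + 0.341/130.6 = 0.005587 ⇒ P = 178.997 kPa
xᵢ = zᵢP/Pᵢˢᵃᵗ ⇒ x_4 = 0.341·178.997/130.6 = 0.467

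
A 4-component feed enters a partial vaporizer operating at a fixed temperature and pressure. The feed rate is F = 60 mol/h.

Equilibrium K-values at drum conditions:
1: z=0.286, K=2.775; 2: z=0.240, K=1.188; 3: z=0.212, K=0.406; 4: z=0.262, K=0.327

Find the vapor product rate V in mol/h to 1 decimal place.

V = 18.0 mol/h

Rachford–Rice: g(V/F) = Σ zᵢ(Kᵢ−1)/(1+V/F(Kᵢ−1)) = 0.
g(0) = ΣzᵢKᵢ − 1 = 0.251 and g(1) = 1 − Σzᵢ/Kᵢ = -0.628, so a root lies in (0, 1).
Newton–Raphson from V/F = 0.5:
  V/F = 0.500: g = -0.1347, g' = -0.681 → V/F = 0.302
  V/F = 0.302: g = -0.0017, g' = -0.687 → V/F = 0.300
Converged at V/F = 0.300.
Then V = V/F·F = 0.2997·60 = 18.0 mol/h and L = F − V = 42.0 mol/h.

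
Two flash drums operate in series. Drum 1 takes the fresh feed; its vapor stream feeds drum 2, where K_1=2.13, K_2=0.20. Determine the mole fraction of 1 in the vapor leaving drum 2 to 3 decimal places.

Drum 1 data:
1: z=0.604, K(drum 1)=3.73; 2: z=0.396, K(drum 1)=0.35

Drum 1:
Material balance + equilibrium reduce to Σ zᵢ(Kᵢ−1)/(1+ψ₁(Kᵢ−1)) = 0.
Feasibility: ΣzᵢKᵢ = 2.392, Σzᵢ/Kᵢ = 1.293 — both > 1, two phases present.
Newton–Raphson from ψ₁ = 0.5:
  ψ₁ = 0.500: g = 0.3159, g' = -1.172 → ψ₁ = 0.770
  ψ₁ = 0.770: g = 0.0168, g' = -1.138 → ψ₁ = 0.784
Converged at ψ₁ = 0.784.
Drum-1 compositions:
  1: x = 0.192, y = 0.717
  2: x = 0.808, y = 0.283
Drum-2 feed = drum-1 vapor: z₂ = (0.7173, 0.2827).
Drum 2:
Let ψ₂ = V/F and solve Σ zᵢ(Kᵢ−1)/(1+ψ₂(Kᵢ−1)) = 0.
Feasibility: ΣzᵢKᵢ = 1.584, Σzᵢ/Kᵢ = 1.750 — both > 1, two phases present.
Binary case is linear: z₁(K₁−1)(1+ψ₂(K₂−1)) + z₂(K₂−1)(1+ψ₂(K₁−1)) = 0
⇒ ψ₂ = [z₁(K₁−1)+z₂(K₂−1)] / [−(K₁−1)(K₂−1)] = 0.5844/0.9040 = 0.646
  1: x = 0.415, y = 0.883
  2: x = 0.585, y = 0.117

y_1 (drum 2) = 0.883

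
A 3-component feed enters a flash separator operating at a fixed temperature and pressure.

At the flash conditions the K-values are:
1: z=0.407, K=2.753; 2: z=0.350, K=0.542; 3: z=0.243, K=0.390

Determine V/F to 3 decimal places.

Material balance + equilibrium reduce to Σ zᵢ(Kᵢ−1)/(1+V/F(Kᵢ−1)) = 0.
Feasibility: ΣzᵢKᵢ = 1.405, Σzᵢ/Kᵢ = 1.417 — both > 1, two phases present.
Iterate (Newton) starting at V/F = 0.5:
  V/F = 0.500: g = -0.0410, g' = -0.666 → V/F = 0.438
  V/F = 0.438: g = 0.0005, g' = -0.683 → V/F = 0.439
Converged at V/F = 0.439.

V/F = 0.439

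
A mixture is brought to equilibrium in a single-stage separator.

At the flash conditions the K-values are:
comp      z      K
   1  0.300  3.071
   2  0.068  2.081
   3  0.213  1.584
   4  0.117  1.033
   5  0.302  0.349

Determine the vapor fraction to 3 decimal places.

ψ = 0.737

Rachford–Rice: g(ψ) = Σ zᵢ(Kᵢ−1)/(1+ψ(Kᵢ−1)) = 0.
Check two-phase: ΣzᵢKᵢ = 1.626 > 1 and Σzᵢ/Kᵢ = 1.243 > 1, so g(0) = 0.626 > 0 and g(1) = -0.243 < 0.
Newton iteration, ψ⁰ = 0.5:
  ψ = 0.500: g = 0.1615, g' = -0.669 → ψ = 0.741
  ψ = 0.741: g = -0.0036, g' = -0.738 → ψ = 0.737
Converged at ψ = 0.737.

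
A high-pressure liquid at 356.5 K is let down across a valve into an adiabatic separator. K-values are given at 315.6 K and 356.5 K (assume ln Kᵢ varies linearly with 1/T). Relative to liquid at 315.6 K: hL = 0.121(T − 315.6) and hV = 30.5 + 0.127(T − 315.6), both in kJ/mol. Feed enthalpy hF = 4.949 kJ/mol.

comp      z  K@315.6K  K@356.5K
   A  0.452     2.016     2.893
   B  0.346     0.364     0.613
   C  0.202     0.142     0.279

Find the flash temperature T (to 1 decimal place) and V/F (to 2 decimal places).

Adiabatic flash: solve Rachford–Rice at each trial T, then check hF = ψ·hV(T) + (1−ψ)·hL(T).
  T = 315.6 K: K = (2.016, 0.364, 0.142), RR gives ψ = 0.089, H_out = 2.725 kJ/mol
  T = 356.5 K: K = (2.893, 0.613, 0.279), RR gives ψ = 0.560, H_out = 22.171 kJ/mol
  T = 336.1 K: K = (2.443, 0.480, 0.203), RR gives ψ = 0.338, H_out = 12.830 kJ/mol
  T = 325.9 K: K = (2.227, 0.420, 0.171), RR gives ψ = 0.222, H_out = 8.046 kJ/mol
  T = 320.8 K: K = (2.122, 0.392, 0.156), RR gives ψ = 0.160, H_out = 5.500 kJ/mol
  T = 318.2 K: K = (2.069, 0.378, 0.149), RR gives ψ = 0.125, H_out = 4.139 kJ/mol
  T = 319.5 K: K = (2.095, 0.385, 0.153), RR gives ψ = 0.143, H_out = 4.826 kJ/mol
Linear interpolation between T = 319.5 (H_out = 4.826) and T = 320.8 (H_out = 5.500) on hF = 4.949 gives T ≈ 319.7 K, at which ψ = 0.15.

T = 319.7 K, V/F = 0.15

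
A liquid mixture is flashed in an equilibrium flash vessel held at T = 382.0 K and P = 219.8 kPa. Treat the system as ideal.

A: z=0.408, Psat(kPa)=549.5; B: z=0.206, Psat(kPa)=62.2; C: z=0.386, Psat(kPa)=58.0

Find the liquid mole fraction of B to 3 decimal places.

x_B = 0.234

Raoult's law: Kᵢ = Pᵢˢᵃᵗ/P = Pᵢˢᵃᵗ/219.8.
  K_A = 549.5/219.8 = 2.50000, K_B = 62.2/219.8 = 0.28298, K_C = 58.0/219.8 = 0.26388
Let ψ = V/F and solve Σ zᵢ(Kᵢ−1)/(1+ψ(Kᵢ−1)) = 0.
Feasibility: ΣzᵢKᵢ = 1.180, Σzᵢ/Kᵢ = 2.354 — both > 1, two phases present.
Newton–Raphson from ψ = 0.5:
  ψ = 0.500: g = -0.3302, g' = -1.081 → ψ = 0.195
  ψ = 0.195: g = -0.0295, g' = -0.978 → ψ = 0.164
  ψ = 0.164: g = 0.0003, g' = -0.998 → ψ = 0.165
Converged at ψ = 0.165.
Compositions from xᵢ = zᵢ/(1+ψ(Kᵢ−1)), yᵢ = Kᵢxᵢ:
  A: x = 0.327, y = 0.818
  B: x = 0.234, y = 0.066
  C: x = 0.439, y = 0.116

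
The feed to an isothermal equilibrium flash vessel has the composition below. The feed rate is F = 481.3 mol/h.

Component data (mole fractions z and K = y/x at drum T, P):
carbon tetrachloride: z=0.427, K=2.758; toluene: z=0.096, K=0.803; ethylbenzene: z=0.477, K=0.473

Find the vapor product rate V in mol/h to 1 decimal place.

Material balance + equilibrium reduce to Σ zᵢ(Kᵢ−1)/(1+β(Kᵢ−1)) = 0.
Check two-phase: ΣzᵢKᵢ = 1.480 > 1 and Σzᵢ/Kᵢ = 1.283 > 1, so g(0) = 0.480 > 0 and g(1) = -0.283 < 0.
Newton–Raphson from β = 0.49:
  β = 0.490: g = 0.0435, g' = -0.626 → β = 0.559
  β = 0.559: g = 0.0008, g' = -0.607 → β = 0.561
Converged at β = 0.561.
Then V = β·F = 0.5606·481.3 = 269.8 mol/h and L = F − V = 211.5 mol/h.

V = 269.8 mol/h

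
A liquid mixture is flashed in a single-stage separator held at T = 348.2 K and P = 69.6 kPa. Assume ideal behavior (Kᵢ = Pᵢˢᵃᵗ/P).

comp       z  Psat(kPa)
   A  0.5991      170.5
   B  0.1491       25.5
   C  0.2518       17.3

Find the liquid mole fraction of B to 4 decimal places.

x_B = 0.2326

Raoult's law: Kᵢ = Pᵢˢᵃᵗ/P = Pᵢˢᵃᵗ/69.6.
  K_A = 170.5/69.6 = 2.449713, K_B = 25.5/69.6 = 0.366379, K_C = 17.3/69.6 = 0.248563
Iterate (Newton) starting at V/F = 0.39:
  V/F = 0.3900: g = 0.16170, g' = -0.9039 → V/F = 0.5689
  V/F = 0.5689: g = -0.00223, g' = -0.9583 → V/F = 0.5666
Converged at V/F = 0.5666.
Compositions from xᵢ = zᵢ/(1+V/F(Kᵢ−1)), yᵢ = Kᵢxᵢ:
  A: x = 0.3289, y = 0.8058
  B: x = 0.2326, y = 0.0852
  C: x = 0.4385, y = 0.1090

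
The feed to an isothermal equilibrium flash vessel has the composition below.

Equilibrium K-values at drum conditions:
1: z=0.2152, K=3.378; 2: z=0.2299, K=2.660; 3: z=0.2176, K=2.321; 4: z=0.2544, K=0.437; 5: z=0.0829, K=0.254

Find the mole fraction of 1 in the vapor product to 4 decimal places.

Newton iteration, ψ⁰ = 0.5:
  ψ = 0.5000: g = 0.31746, g' = -0.8544 → ψ = 0.8716
  ψ = 0.8716: g = -0.00186, g' = -1.0046 → ψ = 0.8697
Converged at ψ = 0.8697.
Compositions from xᵢ = zᵢ/(1+ψ(Kᵢ−1)), yᵢ = Kᵢxᵢ:
  1: x = 0.0701, y = 0.2369
  2: x = 0.0941, y = 0.2502
  3: x = 0.1013, y = 0.2350
  4: x = 0.4985, y = 0.2178
  5: x = 0.2360, y = 0.0600

y_1 = 0.2369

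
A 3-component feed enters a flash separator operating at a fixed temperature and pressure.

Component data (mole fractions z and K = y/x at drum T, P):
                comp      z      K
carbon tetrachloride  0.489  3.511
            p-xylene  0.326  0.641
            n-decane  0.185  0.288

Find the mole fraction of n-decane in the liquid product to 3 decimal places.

x_n-decane = 0.386

Rachford–Rice: g(β) = Σ zᵢ(Kᵢ−1)/(1+β(Kᵢ−1)) = 0.
Check two-phase: ΣzᵢKᵢ = 1.979 > 1 and Σzᵢ/Kᵢ = 1.290 > 1, so g(0) = 0.979 > 0 and g(1) = -0.290 < 0.
Newton–Raphson from β = 0.42:
  β = 0.420: g = 0.2719, g' = -0.979 → β = 0.698
  β = 0.698: g = 0.0284, g' = -0.852 → β = 0.731
Converged at β = 0.731.
Compositions from xᵢ = zᵢ/(1+β(Kᵢ−1)), yᵢ = Kᵢxᵢ:
  carbon tetrachloride: x = 0.173, y = 0.606
  p-xylene: x = 0.442, y = 0.283
  n-decane: x = 0.386, y = 0.111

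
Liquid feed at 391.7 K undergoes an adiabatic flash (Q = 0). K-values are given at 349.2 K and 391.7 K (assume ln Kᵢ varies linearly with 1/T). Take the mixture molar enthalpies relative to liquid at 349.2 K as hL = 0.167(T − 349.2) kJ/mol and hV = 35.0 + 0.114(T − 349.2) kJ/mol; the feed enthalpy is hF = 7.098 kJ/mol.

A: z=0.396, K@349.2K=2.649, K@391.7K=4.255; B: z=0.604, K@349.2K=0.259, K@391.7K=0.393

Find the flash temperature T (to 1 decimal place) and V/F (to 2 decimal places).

T = 351.7 K, V/F = 0.19

Adiabatic flash: solve Rachford–Rice at each trial T, then check hF = ψ·hV(T) + (1−ψ)·hL(T).
  T = 349.2 K: K = (2.649, 0.259), RR gives ψ = 0.168, H_out = 5.885 kJ/mol
  T = 391.7 K: K = (4.255, 0.393), RR gives ψ = 0.467, H_out = 22.385 kJ/mol
  T = 370.4 K: K = (3.401, 0.323), RR gives ψ = 0.333, H_out = 14.827 kJ/mol
  T = 359.8 K: K = (3.013, 0.290), RR gives ψ = 0.258, H_out = 10.645 kJ/mol
  T = 354.5 K: K = (2.828, 0.274), RR gives ψ = 0.215, H_out = 8.358 kJ/mol
  T = 351.9 K: K = (2.739, 0.267), RR gives ψ = 0.193, H_out = 7.171 kJ/mol
  T = 350.5 K: K = (2.692, 0.263), RR gives ψ = 0.180, H_out = 6.511 kJ/mol
Linear interpolation between T = 350.5 (H_out = 6.511) and T = 351.9 (H_out = 7.171) on hF = 7.098 gives T ≈ 351.7 K, at which ψ = 0.19.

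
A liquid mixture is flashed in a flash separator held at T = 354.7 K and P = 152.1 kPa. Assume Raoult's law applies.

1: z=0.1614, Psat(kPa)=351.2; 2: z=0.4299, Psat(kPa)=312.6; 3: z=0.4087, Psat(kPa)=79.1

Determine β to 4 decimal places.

Raoult's law: Kᵢ = Pᵢˢᵃᵗ/P = Pᵢˢᵃᵗ/152.1.
  K_1 = 351.2/152.1 = 2.309007, K_2 = 312.6/152.1 = 2.055227, K_3 = 79.1/152.1 = 0.520053
Let β = V/F and solve Σ zᵢ(Kᵢ−1)/(1+β(Kᵢ−1)) = 0.
Check two-phase: ΣzᵢKᵢ = 1.4688 > 1 and Σzᵢ/Kᵢ = 1.0650 > 1, so g(0) = 0.4688 > 0 and g(1) = -0.0650 < 0.
Newton iteration, β⁰ = 0.5:
  β = 0.5000: g = 0.16657, g' = -0.4691 → β = 0.8550
  β = 0.8550: g = 0.00549, g' = -0.4647 → β = 0.8669
  β = 0.8669: g = -0.00002, g' = -0.4673 → β = 0.8668
Converged at β = 0.8668.

β = 0.8668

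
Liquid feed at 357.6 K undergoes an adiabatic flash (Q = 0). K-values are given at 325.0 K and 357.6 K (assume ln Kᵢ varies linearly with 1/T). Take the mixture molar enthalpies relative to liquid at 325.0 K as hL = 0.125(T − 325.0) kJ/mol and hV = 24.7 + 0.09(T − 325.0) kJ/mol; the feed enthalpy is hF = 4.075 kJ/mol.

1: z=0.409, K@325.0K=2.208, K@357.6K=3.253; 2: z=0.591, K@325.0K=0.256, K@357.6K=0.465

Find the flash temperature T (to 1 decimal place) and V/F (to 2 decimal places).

Adiabatic flash: solve Rachford–Rice at each trial T, then check hF = ψ·hV(T) + (1−ψ)·hL(T).
  T = 325.0 K: K = (2.208, 0.256), RR gives ψ = 0.060, H_out = 1.494 kJ/mol
  T = 357.6 K: K = (3.253, 0.465), RR gives ψ = 0.502, H_out = 15.906 kJ/mol
  T = 341.3 K: K = (2.705, 0.350), RR gives ψ = 0.283, H_out = 8.856 kJ/mol
  T = 333.1 K: K = (2.448, 0.300), RR gives ψ = 0.176, H_out = 5.320 kJ/mol
  T = 329.1 K: K = (2.328, 0.278), RR gives ψ = 0.121, H_out = 3.491 kJ/mol
  T = 331.1 K: K = (2.388, 0.289), RR gives ψ = 0.149, H_out = 4.417 kJ/mol
Linear interpolation between T = 329.1 (H_out = 3.491) and T = 331.1 (H_out = 4.417) on hF = 4.075 gives T ≈ 330.4 K, at which ψ = 0.14.

T = 330.4 K, V/F = 0.14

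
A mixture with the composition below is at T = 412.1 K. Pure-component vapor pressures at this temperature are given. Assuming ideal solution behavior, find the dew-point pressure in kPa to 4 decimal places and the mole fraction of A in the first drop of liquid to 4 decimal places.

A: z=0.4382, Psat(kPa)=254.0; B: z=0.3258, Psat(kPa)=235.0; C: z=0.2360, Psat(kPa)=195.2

At the dew point ψ → 1, so Σzᵢ/Kᵢ = 1 with Kᵢ = Pᵢˢᵃᵗ/P ⇒ 1/P = Σzᵢ/Pᵢˢᵃᵗ.
1/P = 0.4382/254.0 + 0.3258/235.0 + 0.2360/195.2 = 0.0043206 ⇒ P = 231.4495 kPa
xᵢ = zᵢP/Pᵢˢᵃᵗ ⇒ x_A = 0.4382·231.4495/254.0 = 0.3993

Pdew = 231.4495 kPa, x_A = 0.3993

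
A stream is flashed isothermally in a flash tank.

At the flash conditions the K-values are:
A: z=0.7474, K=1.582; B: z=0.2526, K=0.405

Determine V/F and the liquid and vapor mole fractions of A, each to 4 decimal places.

V/F = 0.8221, x_A = 0.5055, y_A = 0.7997

Binary case is linear: z₁(K₁−1)(1+V/F(K₂−1)) + z₂(K₂−1)(1+V/F(K₁−1)) = 0
⇒ V/F = [z₁(K₁−1)+z₂(K₂−1)] / [−(K₁−1)(K₂−1)] = 0.28469/0.34629 = 0.8221
Compositions from xᵢ = zᵢ/(1+V/F(Kᵢ−1)), yᵢ = Kᵢxᵢ:
  A: x = 0.5055, y = 0.7997
  B: x = 0.4945, y = 0.2003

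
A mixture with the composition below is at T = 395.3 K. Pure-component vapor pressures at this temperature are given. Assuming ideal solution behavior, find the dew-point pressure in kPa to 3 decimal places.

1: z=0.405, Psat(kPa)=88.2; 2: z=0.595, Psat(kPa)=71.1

Pdew = 77.159 kPa

At the dew point ψ → 1, so Σzᵢ/Kᵢ = 1 with Kᵢ = Pᵢˢᵃᵗ/P ⇒ 1/P = Σzᵢ/Pᵢˢᵃᵗ.
1/P = 0.405/88.2 + 0.595/71.1 = 0.012960 ⇒ P = 77.159 kPa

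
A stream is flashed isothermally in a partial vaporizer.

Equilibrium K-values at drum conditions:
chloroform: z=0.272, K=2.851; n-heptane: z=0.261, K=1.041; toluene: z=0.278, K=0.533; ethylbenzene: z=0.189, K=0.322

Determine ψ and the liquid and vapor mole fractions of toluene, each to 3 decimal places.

Material balance + equilibrium reduce to Σ zᵢ(Kᵢ−1)/(1+ψ(Kᵢ−1)) = 0.
g(0) = ΣzᵢKᵢ − 1 = 0.256 and g(1) = 1 − Σzᵢ/Kᵢ = -0.455, so a root lies in (0, 1).
Newton iteration, ψ⁰ = 0.5:
  ψ = 0.500: g = -0.0913, g' = -0.554 → ψ = 0.335
  ψ = 0.335: g = 0.0015, g' = -0.586 → ψ = 0.338
Converged at ψ = 0.338.
Compositions from xᵢ = zᵢ/(1+ψ(Kᵢ−1)), yᵢ = Kᵢxᵢ:
  chloroform: x = 0.167, y = 0.477
  n-heptane: x = 0.257, y = 0.268
  toluene: x = 0.330, y = 0.176
  ethylbenzene: x = 0.245, y = 0.079

ψ = 0.338, x_toluene = 0.330, y_toluene = 0.176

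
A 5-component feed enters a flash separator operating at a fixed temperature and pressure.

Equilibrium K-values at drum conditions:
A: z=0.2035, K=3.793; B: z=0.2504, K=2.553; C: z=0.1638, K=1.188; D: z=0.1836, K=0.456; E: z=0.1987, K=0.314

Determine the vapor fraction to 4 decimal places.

Newton iteration, ψ⁰ = 0.52:
  ψ = 0.5200: g = 0.12378, g' = -0.7852 → ψ = 0.6776
  ψ = 0.6776: g = 0.00037, g' = -0.8005 → ψ = 0.6781
Converged at ψ = 0.6781.

ψ = 0.6781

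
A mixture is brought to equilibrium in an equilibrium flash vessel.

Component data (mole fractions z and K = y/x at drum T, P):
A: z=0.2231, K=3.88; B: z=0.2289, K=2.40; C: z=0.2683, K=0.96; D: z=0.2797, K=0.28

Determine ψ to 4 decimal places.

ψ = 0.6523

Let ψ = V/F and solve Σ zᵢ(Kᵢ−1)/(1+ψ(Kᵢ−1)) = 0.
g(0) = ΣzᵢKᵢ − 1 = 0.7509 and g(1) = 1 − Σzᵢ/Kᵢ = -0.4313, so a root lies in (0, 1).
Newton iteration, ψ⁰ = 0.5:
  ψ = 0.5000: g = 0.12622, g' = -0.8205 → ψ = 0.6538
  ψ = 0.6538: g = -0.00136, g' = -0.8630 → ψ = 0.6523
Converged at ψ = 0.6523.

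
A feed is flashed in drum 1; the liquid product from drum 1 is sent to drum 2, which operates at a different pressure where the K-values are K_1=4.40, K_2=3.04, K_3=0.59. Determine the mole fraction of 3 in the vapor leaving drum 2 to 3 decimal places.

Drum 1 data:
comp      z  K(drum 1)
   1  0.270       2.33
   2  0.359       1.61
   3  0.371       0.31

y_3 (drum 2) = 0.505

Drum 1:
Let ψ₁ = V/F and solve Σ zᵢ(Kᵢ−1)/(1+ψ₁(Kᵢ−1)) = 0.
g(0) = ΣzᵢKᵢ − 1 = 0.322 and g(1) = 1 − Σzᵢ/Kᵢ = -0.536, so a root lies in (0, 1).
Newton iteration, ψ₁⁰ = 0.5:
  ψ₁ = 0.500: g = -0.0073, g' = -0.662 → ψ₁ = 0.489
Converged at ψ₁ = 0.489.
Drum-1 compositions:
  1: x = 0.164, y = 0.381
  2: x = 0.277, y = 0.445
  3: x = 0.560, y = 0.174
Drum-2 feed = drum-1 liquid: z₂ = (0.1636, 0.2765, 0.5598).
Drum 2:
Let ψ₂ = V/F and solve Σ zᵢ(Kᵢ−1)/(1+ψ₂(Kᵢ−1)) = 0.
Feasibility: ΣzᵢKᵢ = 1.891, Σzᵢ/Kᵢ = 1.077 — both > 1, two phases present.
Newton–Raphson from ψ₂ = 0.5:
  ψ₂ = 0.500: g = 0.1966, g' = -0.690 → ψ₂ = 0.785
  ψ₂ = 0.785: g = 0.0301, g' = -0.515 → ψ₂ = 0.843
  ψ₂ = 0.843: g = 0.0004, g' = -0.502 → ψ₂ = 0.844
Converged at ψ₂ = 0.844.
  1: x = 0.042, y = 0.186
  2: x = 0.102, y = 0.309
  3: x = 0.856, y = 0.505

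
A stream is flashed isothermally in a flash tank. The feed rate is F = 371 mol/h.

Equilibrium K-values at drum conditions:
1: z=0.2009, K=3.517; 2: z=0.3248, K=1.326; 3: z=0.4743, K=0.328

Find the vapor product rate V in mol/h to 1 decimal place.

V = 104.4 mol/h

Material balance + equilibrium reduce to Σ zᵢ(Kᵢ−1)/(1+V/F(Kᵢ−1)) = 0.
g(0) = ΣzᵢKᵢ − 1 = 0.2928 and g(1) = 1 − Σzᵢ/Kᵢ = -0.7481, so a root lies in (0, 1).
Iterate (Newton) starting at V/F = 0.5:
  V/F = 0.5000: g = -0.16508, g' = -0.7608 → V/F = 0.2830
  V/F = 0.2830: g = -0.00135, g' = -0.7896 → V/F = 0.2813
Converged at V/F = 0.2813.
Then V = V/F·F = 0.2813·371 = 104.4 mol/h and L = F − V = 266.6 mol/h.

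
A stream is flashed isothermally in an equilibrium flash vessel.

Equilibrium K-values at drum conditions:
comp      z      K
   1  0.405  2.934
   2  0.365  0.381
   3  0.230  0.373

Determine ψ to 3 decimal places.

ψ = 0.343

Newton iteration, ψ⁰ = 0.5:
  ψ = 0.500: g = -0.1391, g' = -0.877 → ψ = 0.341
  ψ = 0.341: g = 0.0018, g' = -0.921 → ψ = 0.343
Converged at ψ = 0.343.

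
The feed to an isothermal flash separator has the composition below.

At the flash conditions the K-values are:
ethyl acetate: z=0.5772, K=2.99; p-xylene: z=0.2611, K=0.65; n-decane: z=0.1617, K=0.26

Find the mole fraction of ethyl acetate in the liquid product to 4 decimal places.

x_ethyl acetate = 0.2186

Newton iteration, V/F⁰ = 0.5:
  V/F = 0.5000: g = 0.27505, g' = -0.8444 → V/F = 0.8257
  V/F = 0.8257: g = -0.00161, g' = -0.9757 → V/F = 0.8241
Converged at V/F = 0.8241.
Compositions from xᵢ = zᵢ/(1+V/F(Kᵢ−1)), yᵢ = Kᵢxᵢ:
  ethyl acetate: x = 0.2186, y = 0.6537
  p-xylene: x = 0.3669, y = 0.2385
  n-decane: x = 0.4144, y = 0.1077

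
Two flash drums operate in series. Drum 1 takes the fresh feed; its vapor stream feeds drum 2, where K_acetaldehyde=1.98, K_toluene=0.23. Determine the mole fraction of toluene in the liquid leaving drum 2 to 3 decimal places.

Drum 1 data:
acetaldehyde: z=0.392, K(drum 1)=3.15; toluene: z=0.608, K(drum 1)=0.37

Drum 1:
Rachford–Rice: g(ψ₁) = Σ zᵢ(Kᵢ−1)/(1+ψ₁(Kᵢ−1)) = 0.
g(0) = ΣzᵢKᵢ − 1 = 0.460 and g(1) = 1 − Σzᵢ/Kᵢ = -0.768, so a root lies in (0, 1).
Binary case is linear: z₁(K₁−1)(1+ψ₁(K₂−1)) + z₂(K₂−1)(1+ψ₁(K₁−1)) = 0
⇒ ψ₁ = [z₁(K₁−1)+z₂(K₂−1)] / [−(K₁−1)(K₂−1)] = 0.4598/1.3545 = 0.339
Drum-1 compositions:
  acetaldehyde: x = 0.227, y = 0.714
  toluene: x = 0.773, y = 0.286
Drum-2 feed = drum-1 vapor: z₂ = (0.7138, 0.2862).
Drum 2:
Binary case is linear: z₁(K₁−1)(1+ψ₂(K₂−1)) + z₂(K₂−1)(1+ψ₂(K₁−1)) = 0
⇒ ψ₂ = [z₁(K₁−1)+z₂(K₂−1)] / [−(K₁−1)(K₂−1)] = 0.4792/0.7546 = 0.635
  acetaldehyde: x = 0.440, y = 0.871
  toluene: x = 0.560, y = 0.129

x_toluene (drum 2) = 0.560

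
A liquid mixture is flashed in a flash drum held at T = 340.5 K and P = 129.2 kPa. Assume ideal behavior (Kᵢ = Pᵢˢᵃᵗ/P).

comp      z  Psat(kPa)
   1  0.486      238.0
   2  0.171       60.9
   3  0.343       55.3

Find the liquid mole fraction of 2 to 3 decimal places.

x_2 = 0.198

Raoult's law: Kᵢ = Pᵢˢᵃᵗ/P = Pᵢˢᵃᵗ/129.2.
  K_1 = 238.0/129.2 = 1.84211, K_2 = 60.9/129.2 = 0.47136, K_3 = 55.3/129.2 = 0.42802
Rachford–Rice: g(β) = Σ zᵢ(Kᵢ−1)/(1+β(Kᵢ−1)) = 0.
Check two-phase: ΣzᵢKᵢ = 1.123 > 1 and Σzᵢ/Kᵢ = 1.428 > 1, so g(0) = 0.123 > 0 and g(1) = -0.428 < 0.
Iterate (Newton) starting at β = 0.5:
  β = 0.500: g = -0.1096, g' = -0.479 → β = 0.271
  β = 0.271: g = -0.0045, g' = -0.451 → β = 0.261
Converged at β = 0.261.
Compositions from xᵢ = zᵢ/(1+β(Kᵢ−1)), yᵢ = Kᵢxᵢ:
  1: x = 0.398, y = 0.734
  2: x = 0.198, y = 0.094
  3: x = 0.403, y = 0.173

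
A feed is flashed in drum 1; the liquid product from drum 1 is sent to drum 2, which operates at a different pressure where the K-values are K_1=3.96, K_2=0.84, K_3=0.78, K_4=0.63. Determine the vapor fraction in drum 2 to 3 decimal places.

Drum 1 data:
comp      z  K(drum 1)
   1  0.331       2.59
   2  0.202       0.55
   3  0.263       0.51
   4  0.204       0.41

Drum 1:
Material balance + equilibrium reduce to Σ zᵢ(Kᵢ−1)/(1+ψ₁(Kᵢ−1)) = 0.
g(0) = ΣzᵢKᵢ − 1 = 0.186 and g(1) = 1 − Σzᵢ/Kᵢ = -0.508, so a root lies in (0, 1).
Iterate (Newton) starting at ψ₁ = 0.62:
  ψ₁ = 0.620: g = -0.2359, g' = -0.598 → ψ₁ = 0.225
  ψ₁ = 0.225: g = 0.0027, g' = -0.679 → ψ₁ = 0.229
Converged at ψ₁ = 0.229.
Drum-1 compositions:
  1: x = 0.243, y = 0.628
  2: x = 0.225, y = 0.124
  3: x = 0.296, y = 0.151
  4: x = 0.236, y = 0.097
Drum-2 feed = drum-1 liquid: z₂ = (0.2426, 0.2252, 0.2963, 0.2359).
Drum 2:
Newton iteration, ψ₂⁰ = 0.5:
  ψ₂ = 0.500: g = 0.0700, g' = -0.419 → ψ₂ = 0.667
  ψ₂ = 0.667: g = 0.0088, g' = -0.324 → ψ₂ = 0.694
  ψ₂ = 0.694: g = 0.0001, g' = -0.314 → ψ₂ = 0.695
Converged at ψ₂ = 0.695.
  1: x = 0.079, y = 0.314
  2: x = 0.253, y = 0.213
  3: x = 0.350, y = 0.273
  4: x = 0.318, y = 0.200

V/F (drum 2) = 0.695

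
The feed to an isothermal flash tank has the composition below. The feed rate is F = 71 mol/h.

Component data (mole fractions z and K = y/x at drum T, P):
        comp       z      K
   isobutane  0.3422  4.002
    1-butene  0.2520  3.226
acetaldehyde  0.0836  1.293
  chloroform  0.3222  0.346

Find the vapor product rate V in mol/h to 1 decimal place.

Let β = V/F and solve Σ zᵢ(Kᵢ−1)/(1+β(Kᵢ−1)) = 0.
g(0) = ΣzᵢKᵢ − 1 = 1.4020 and g(1) = 1 − Σzᵢ/Kᵢ = -0.1595, so a root lies in (0, 1).
Newton–Raphson from β = 0.44:
  β = 0.4400: g = 0.45186, g' = -1.1685 → β = 0.8267
  β = 0.8267: g = 0.05353, g' = -1.0670 → β = 0.8769
  β = 0.8769: g = -0.00169, g' = -1.1391 → β = 0.8754
Converged at β = 0.8754.
Then V = β·F = 0.8754·71 = 62.2 mol/h and L = F − V = 8.8 mol/h.

V = 62.2 mol/h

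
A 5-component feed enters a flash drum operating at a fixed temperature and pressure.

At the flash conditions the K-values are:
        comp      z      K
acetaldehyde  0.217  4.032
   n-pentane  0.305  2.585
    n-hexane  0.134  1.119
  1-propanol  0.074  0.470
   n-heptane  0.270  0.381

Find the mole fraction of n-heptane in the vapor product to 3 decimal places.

y_n-heptane = 0.210

Newton–Raphson from β = 0.44:
  β = 0.440: g = 0.3010, g' = -0.865 → β = 0.788
  β = 0.788: g = 0.0299, g' = -0.782 → β = 0.826
Converged at β = 0.826.
Compositions from xᵢ = zᵢ/(1+β(Kᵢ−1)), yᵢ = Kᵢxᵢ:
  acetaldehyde: x = 0.062, y = 0.250
  n-pentane: x = 0.132, y = 0.341
  n-hexane: x = 0.122, y = 0.137
  1-propanol: x = 0.132, y = 0.062
  n-heptane: x = 0.552, y = 0.210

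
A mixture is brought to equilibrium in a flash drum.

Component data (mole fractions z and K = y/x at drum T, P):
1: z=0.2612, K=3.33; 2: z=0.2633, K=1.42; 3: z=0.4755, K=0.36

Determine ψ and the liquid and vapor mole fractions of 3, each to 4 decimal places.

ψ = 0.4009, x_3 = 0.6396, y_3 = 0.2303

Let ψ = V/F and solve Σ zᵢ(Kᵢ−1)/(1+ψ(Kᵢ−1)) = 0.
g(0) = ΣzᵢKᵢ − 1 = 0.4149 and g(1) = 1 − Σzᵢ/Kᵢ = -0.5847, so a root lies in (0, 1).
Newton iteration, ψ⁰ = 0.33:
  ψ = 0.3300: g = 0.05538, g' = -0.8020 → ψ = 0.3990
  ψ = 0.3990: g = 0.00139, g' = -0.7661 → ψ = 0.4009
Converged at ψ = 0.4009.
Compositions from xᵢ = zᵢ/(1+ψ(Kᵢ−1)), yᵢ = Kᵢxᵢ:
  1: x = 0.1351, y = 0.4497
  2: x = 0.2254, y = 0.3200
  3: x = 0.6396, y = 0.2303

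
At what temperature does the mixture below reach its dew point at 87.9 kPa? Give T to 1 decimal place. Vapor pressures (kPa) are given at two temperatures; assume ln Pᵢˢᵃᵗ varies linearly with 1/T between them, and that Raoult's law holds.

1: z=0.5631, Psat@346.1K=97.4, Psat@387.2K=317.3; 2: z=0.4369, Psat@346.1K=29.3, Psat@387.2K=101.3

T = 365.0 K

Dew-point temperature: Σzᵢ·P/Pᵢˢᵃᵗ(T) = 1. Interpolate ln Pᵢˢᵃᵗ = aᵢ + bᵢ/T.
  T = 346.1 K: ΣzᵢP/Pᵢˢᵃᵗ = 1.8189
  T = 387.2 K: ΣzᵢP/Pᵢˢᵃᵗ = 0.5351
  T = 366.6 K: ΣzᵢP/Pᵢˢᵃᵗ = 0.9546
  T = 356.4 K: ΣzᵢP/Pᵢˢᵃᵗ = 1.3035
  T = 361.5 K: ΣzᵢP/Pᵢˢᵃᵗ = 1.1130
  T = 364.1 K: ΣzᵢP/Pᵢˢᵃᵗ = 1.0287
  T = 365.4 K: ΣzᵢP/Pᵢˢᵃᵗ = 0.9894
Interpolating between 364.1 K and 365.4 K gives T ≈ 365.0 K.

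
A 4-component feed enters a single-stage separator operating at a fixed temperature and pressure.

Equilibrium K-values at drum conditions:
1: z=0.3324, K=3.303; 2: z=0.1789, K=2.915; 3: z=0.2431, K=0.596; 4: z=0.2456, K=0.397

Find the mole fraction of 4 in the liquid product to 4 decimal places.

x_4 = 0.4553

Iterate (Newton) starting at V/F = 0.43:
  V/F = 0.4300: g = 0.25371, g' = -0.8633 → V/F = 0.7239
  V/F = 0.7239: g = 0.02896, g' = -0.7236 → V/F = 0.7639
  V/F = 0.7639: g = -0.00010, g' = -0.7297 → V/F = 0.7638
Converged at V/F = 0.7638.
Compositions from xᵢ = zᵢ/(1+V/F(Kᵢ−1)), yᵢ = Kᵢxᵢ:
  1: x = 0.1205, y = 0.3979
  2: x = 0.0726, y = 0.2118
  3: x = 0.3516, y = 0.2095
  4: x = 0.4553, y = 0.1807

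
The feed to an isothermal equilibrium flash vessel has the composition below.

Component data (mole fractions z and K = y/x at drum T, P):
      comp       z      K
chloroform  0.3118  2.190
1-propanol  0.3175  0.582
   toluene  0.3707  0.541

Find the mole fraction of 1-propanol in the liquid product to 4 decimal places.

Rachford–Rice: g(ψ) = Σ zᵢ(Kᵢ−1)/(1+ψ(Kᵢ−1)) = 0.
Feasibility: ΣzᵢKᵢ = 1.0682, Σzᵢ/Kᵢ = 1.3731 — both > 1, two phases present.
Newton iteration, ψ⁰ = 0.5:
  ψ = 0.5000: g = -0.15599, g' = -0.3938 → ψ = 0.1039
  ψ = 0.1039: g = 0.01281, g' = -0.4965 → ψ = 0.1297
  ψ = 0.1297: g = 0.00019, g' = -0.4817 → ψ = 0.1301
Converged at ψ = 0.1301.
Compositions from xᵢ = zᵢ/(1+ψ(Kᵢ−1)), yᵢ = Kᵢxᵢ:
  chloroform: x = 0.2700, y = 0.5913
  1-propanol: x = 0.3358, y = 0.1954
  toluene: x = 0.3942, y = 0.2133

x_1-propanol = 0.3358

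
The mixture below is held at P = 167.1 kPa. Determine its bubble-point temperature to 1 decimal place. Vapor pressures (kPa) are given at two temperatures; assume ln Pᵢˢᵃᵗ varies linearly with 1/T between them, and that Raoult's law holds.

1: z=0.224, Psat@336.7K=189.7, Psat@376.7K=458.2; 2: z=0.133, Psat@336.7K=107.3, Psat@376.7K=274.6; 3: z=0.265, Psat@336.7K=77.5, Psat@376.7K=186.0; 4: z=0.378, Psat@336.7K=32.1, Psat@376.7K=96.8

T = 362.8 K

Bubble-point temperature: ΣzᵢPᵢˢᵃᵗ(T) = P. Interpolate ln Pᵢˢᵃᵗ = aᵢ + bᵢ/T.
  T = 336.7 K: ΣzᵢPᵢˢᵃᵗ = 89.44 kPa
  T = 376.7 K: ΣzᵢPᵢˢᵃᵗ = 225.04 kPa
  T = 356.7 K: ΣzᵢPᵢˢᵃᵗ = 145.47 kPa
  T = 366.7 K: ΣzᵢPᵢˢᵃᵗ = 181.98 kPa
  T = 361.7 K: ΣzᵢPᵢˢᵃᵗ = 162.95 kPa
  T = 364.2 K: ΣzᵢPᵢˢᵃᵗ = 172.27 kPa
Interpolating between 361.7 K and 364.2 K gives T ≈ 362.8 K.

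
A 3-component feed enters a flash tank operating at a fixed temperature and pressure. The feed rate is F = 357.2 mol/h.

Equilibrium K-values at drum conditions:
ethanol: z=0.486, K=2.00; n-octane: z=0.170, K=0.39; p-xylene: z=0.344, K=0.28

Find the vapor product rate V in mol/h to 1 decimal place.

V = 70.1 mol/h

Material balance + equilibrium reduce to Σ zᵢ(Kᵢ−1)/(1+ψ(Kᵢ−1)) = 0.
g(0) = ΣzᵢKᵢ − 1 = 0.135 and g(1) = 1 − Σzᵢ/Kᵢ = -0.907, so a root lies in (0, 1).
Newton iteration, ψ⁰ = 0.56:
  ψ = 0.560: g = -0.2610, g' = -0.846 → ψ = 0.252
  ψ = 0.252: g = -0.0367, g' = -0.664 → ψ = 0.196
Converged at ψ = 0.196.
Then V = ψ·F = 0.1963·357.2 = 70.1 mol/h and L = F − V = 287.1 mol/h.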